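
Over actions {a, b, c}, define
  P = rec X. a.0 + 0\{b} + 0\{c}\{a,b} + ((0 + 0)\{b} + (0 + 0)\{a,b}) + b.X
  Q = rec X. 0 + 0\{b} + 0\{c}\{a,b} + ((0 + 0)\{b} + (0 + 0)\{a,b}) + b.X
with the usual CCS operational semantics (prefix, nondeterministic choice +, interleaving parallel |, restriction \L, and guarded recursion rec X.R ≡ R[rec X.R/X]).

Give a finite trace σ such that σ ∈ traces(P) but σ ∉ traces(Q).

a

P's transition system — 2 states:
  m0 = rec X. a.0 + 0\{b} + 0\{c}\{a,b} + ((0 + 0)\{b} + (0 + 0)\{a,b}) + b.X | ··a··> m1, ··b··> m0
  m1 = 0 | ∅
Q's transition system — 1 states:
  n0 = rec X. 0 + 0\{b} + 0\{c}\{a,b} + ((0 + 0)\{b} + (0 + 0)\{a,b}) + b.X | ··b··> n0
Executing a from P (initial set {m0}):
  [1] a ⇒ {m1}
  ✓ P
Executing a from Q (initial set {n0}):
  [1] a ⇒ ∅ (Q stuck)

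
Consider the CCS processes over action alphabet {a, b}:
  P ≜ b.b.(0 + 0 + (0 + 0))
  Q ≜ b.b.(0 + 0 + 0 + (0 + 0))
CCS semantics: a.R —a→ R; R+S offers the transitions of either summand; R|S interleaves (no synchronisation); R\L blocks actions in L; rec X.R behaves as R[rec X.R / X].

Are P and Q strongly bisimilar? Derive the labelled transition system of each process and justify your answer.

LTS(P): 3 reachable states
  m0 = b.b.(0 + 0 + (0 + 0)) | --b--▸ m1
  m1 = b.(0 + 0 + (0 + 0)) | --b--▸ m2
  m2 = 0 + 0 + (0 + 0) | stopped
LTS(Q): 3 reachable states
  n0 = b.b.(0 + 0 + 0 + (0 + 0)) | --b--▸ n1
  n1 = b.(0 + 0 + 0 + (0 + 0)) | --b--▸ n2
  n2 = 0 + 0 + 0 + (0 + 0) | stopped
Partition-refinement fixed point:
  B0 = {m0, n0}
  B1 = {m1, n1}
  B2 = {m2, n2}
m0 ∈ B0, n0 ∈ B0 → same block

YES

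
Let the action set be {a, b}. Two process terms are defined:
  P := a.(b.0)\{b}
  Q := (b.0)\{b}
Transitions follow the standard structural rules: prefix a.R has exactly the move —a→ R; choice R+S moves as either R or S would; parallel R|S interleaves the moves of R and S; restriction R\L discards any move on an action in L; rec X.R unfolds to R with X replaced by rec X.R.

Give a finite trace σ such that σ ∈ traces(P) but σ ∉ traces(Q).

a

Reachable graph of P (2 states):
  p0 = a.(b.0)\{b} ⊢ —a→ p1
  p1 = (b.0)\{b} ⊢ ·
Reachable graph of Q (1 states):
  q0 = (b.0)\{b} ⊢ ·
Trace ⟨a⟩ through P, begin at {p0}:
  [1] a ⇒ {p1}
  P completes σ.
Trace ⟨a⟩ through Q, begin at {q0}:
  [1] a ⇒ ∅  — Q cannot continue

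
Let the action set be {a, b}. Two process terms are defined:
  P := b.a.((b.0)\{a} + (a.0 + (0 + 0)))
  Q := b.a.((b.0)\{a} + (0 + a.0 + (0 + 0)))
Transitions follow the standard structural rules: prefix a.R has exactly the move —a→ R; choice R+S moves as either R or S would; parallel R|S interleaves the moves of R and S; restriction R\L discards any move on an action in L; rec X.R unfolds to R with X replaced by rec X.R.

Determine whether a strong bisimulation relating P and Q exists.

Reachable graph of P (5 states):
  s0 = b.a.((b.0)\{a} + (a.0 + (0 + 0))) | =b=> s1
  s1 = a.((b.0)\{a} + (a.0 + (0 + 0))) | =a=> s2
  s2 = (b.0)\{a} + (a.0 + (0 + 0)) | =a=> s3, =b=> s4
  s3 = 0 | ∅
  s4 = 0\{a} | ∅
Reachable graph of Q (5 states):
  t0 = b.a.((b.0)\{a} + (0 + a.0 + (0 + 0))) | =b=> t1
  t1 = a.((b.0)\{a} + (0 + a.0 + (0 + 0))) | =a=> t2
  t2 = (b.0)\{a} + (0 + a.0 + (0 + 0)) | =a=> t3, =b=> t4
  t3 = 0 | ∅
  t4 = 0\{a} | ∅
Coarsest stable partition (strong bisimilarity classes):
  B0 = {s0, t0}
  B1 = {s1, t1}
  B2 = {s2, t2}
  B3 = {s3, s4, t3, t4}
s0 ∈ B0, t0 ∈ B0 → same block

bisimilar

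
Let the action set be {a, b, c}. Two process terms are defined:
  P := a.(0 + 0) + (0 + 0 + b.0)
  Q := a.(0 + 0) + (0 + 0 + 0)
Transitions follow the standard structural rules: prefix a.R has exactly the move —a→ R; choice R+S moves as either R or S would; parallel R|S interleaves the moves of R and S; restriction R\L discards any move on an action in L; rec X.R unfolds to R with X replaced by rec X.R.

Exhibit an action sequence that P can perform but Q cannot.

b

P's transition system — 3 states:
  m0 = a.(0 + 0) + (0 + 0 + b.0) ⊢ —a→ m1, —b→ m2
  m1 = 0 + 0 ⊢ ∅
  m2 = 0 ⊢ ∅
Q's transition system — 2 states:
  n0 = a.(0 + 0) + (0 + 0 + 0) ⊢ —a→ n1
  n1 = 0 + 0 ⊢ ∅
Run σ = ⟨b⟩ on P: start {m0}
  after b @ step 1: {m2}
  P completes σ.
Run σ = ⟨b⟩ on Q: start {n0}
  after b @ step 1: ∅ (Q stuck)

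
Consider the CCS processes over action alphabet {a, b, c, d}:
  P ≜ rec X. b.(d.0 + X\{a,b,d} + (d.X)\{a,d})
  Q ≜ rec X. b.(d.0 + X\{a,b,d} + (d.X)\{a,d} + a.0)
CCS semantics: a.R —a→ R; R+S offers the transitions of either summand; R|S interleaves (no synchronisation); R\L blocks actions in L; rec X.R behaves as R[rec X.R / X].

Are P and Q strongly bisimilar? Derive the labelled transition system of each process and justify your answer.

P ≁ Q

P's transition system — 3 states:
  m0 = rec X. b.(d.0 + X\{a,b,d} + (d.X)\{a,d}) | --b--▸ m1
  m1 = d.0 + (rec X. b.(d.0 + X\{a,b,d} + (d.X)\{a,d}))\{a,b,d} + (d.(rec X. b.(d.0 + X\{a,b,d} + (d.X)\{a,d})))\{a,d} | --d--▸ m2
  m2 = 0 | stopped
Q's transition system — 3 states:
  n0 = rec X. b.(d.0 + X\{a,b,d} + (d.X)\{a,d} + a.0) | --b--▸ n1
  n1 = d.0 + (rec X. b.(d.0 + X\{a,b,d} + (d.X)\{a,d} + a.0))\{a,b,d} + (d.(rec X. b.(d.0 + X\{a,b,d} + (d.X)\{a,d} + a.0)))\{a,d} + a.0 | --a--▸ n2, --d--▸ n2
  n2 = 0 | stopped
Bisimilarity quotient blocks:
  B0 = {m0}
  B1 = {m1}
  B2 = {m2, n2}
  B3 = {n0}
  B4 = {n1}
m0 ∈ B0, n0 ∈ B3 → different blocks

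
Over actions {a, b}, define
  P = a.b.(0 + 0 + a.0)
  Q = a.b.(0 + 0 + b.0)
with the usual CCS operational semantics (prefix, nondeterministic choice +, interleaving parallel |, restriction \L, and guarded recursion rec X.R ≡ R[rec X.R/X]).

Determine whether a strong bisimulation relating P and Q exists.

NO

P's transition system — 4 states:
  u0 = a.b.(0 + 0 + a.0) ⊢ =a=> u1
  u1 = b.(0 + 0 + a.0) ⊢ =b=> u2
  u2 = 0 + 0 + a.0 ⊢ =a=> u3
  u3 = 0 ⊢ ·
Q's transition system — 4 states:
  v0 = a.b.(0 + 0 + b.0) ⊢ =a=> v1
  v1 = b.(0 + 0 + b.0) ⊢ =b=> v2
  v2 = 0 + 0 + b.0 ⊢ =b=> v3
  v3 = 0 ⊢ ·
Partition-refinement fixed point:
  B0 = {u0}
  B1 = {u1}
  B2 = {u2}
  B3 = {u3, v3}
  B4 = {v0}
  B5 = {v1}
  B6 = {v2}
u0 ∈ B0, v0 ∈ B4 → different blocks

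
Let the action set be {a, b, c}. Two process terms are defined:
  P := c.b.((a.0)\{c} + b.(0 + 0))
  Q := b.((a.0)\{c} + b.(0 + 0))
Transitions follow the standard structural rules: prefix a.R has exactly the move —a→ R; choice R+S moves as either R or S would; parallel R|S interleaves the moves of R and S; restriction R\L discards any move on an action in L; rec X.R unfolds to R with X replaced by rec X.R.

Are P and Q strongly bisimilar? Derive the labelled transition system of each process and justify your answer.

not bisimilar

P's transition system — 5 states:
  u0 = c.b.((a.0)\{c} + b.(0 + 0)) ⊢ —c→ u1
  u1 = b.((a.0)\{c} + b.(0 + 0)) ⊢ —b→ u2
  u2 = (a.0)\{c} + b.(0 + 0) ⊢ —a→ u3, —b→ u4
  u3 = 0\{c} ⊢ deadlocked
  u4 = 0 + 0 ⊢ deadlocked
Q's transition system — 4 states:
  v0 = b.((a.0)\{c} + b.(0 + 0)) ⊢ —b→ v1
  v1 = (a.0)\{c} + b.(0 + 0) ⊢ —a→ v2, —b→ v3
  v2 = 0\{c} ⊢ deadlocked
  v3 = 0 + 0 ⊢ deadlocked
Coarsest stable partition (strong bisimilarity classes):
  B0 = {u0}
  B1 = {u1, v0}
  B2 = {u2, v1}
  B3 = {u3, u4, v2, v3}
u0 ∈ B0, v0 ∈ B1 → different blocks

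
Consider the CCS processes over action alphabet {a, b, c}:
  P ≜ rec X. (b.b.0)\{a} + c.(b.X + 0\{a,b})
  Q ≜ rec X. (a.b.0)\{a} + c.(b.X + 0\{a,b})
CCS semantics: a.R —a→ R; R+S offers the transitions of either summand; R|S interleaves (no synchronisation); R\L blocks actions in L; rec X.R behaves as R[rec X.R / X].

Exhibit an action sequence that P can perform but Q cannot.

LTS(P): 4 reachable states
  s0 = rec X. (b.b.0)\{a} + c.(b.X + 0\{a,b}) | =b=> s1, =c=> s2
  s1 = (b.0)\{a} | =b=> s3
  s2 = b.(rec X. (b.b.0)\{a} + c.(b.X + 0\{a,b})) + 0\{a,b} | =b=> s0
  s3 = 0\{a} | ∅
LTS(Q): 2 reachable states
  t0 = rec X. (a.b.0)\{a} + c.(b.X + 0\{a,b}) | =c=> t1
  t1 = b.(rec X. (a.b.0)\{a} + c.(b.X + 0\{a,b})) + 0\{a,b} | =b=> t0
Trace ⟨b⟩ through P, begin at {s0}:
  [1] b ⇒ {s1}
  — P admits the full trace.
Trace ⟨b⟩ through Q, begin at {t0}:
  [1] b ⇒ ∅ (Q stuck)

b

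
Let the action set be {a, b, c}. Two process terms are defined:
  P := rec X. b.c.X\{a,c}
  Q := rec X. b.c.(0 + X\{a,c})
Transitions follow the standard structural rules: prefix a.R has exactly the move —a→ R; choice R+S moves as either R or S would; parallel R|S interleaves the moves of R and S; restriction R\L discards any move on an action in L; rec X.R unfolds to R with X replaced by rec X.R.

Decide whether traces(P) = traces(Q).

LTS(P): 4 reachable states
  m0 = rec X. b.c.X\{a,c} → —b→ m1
  m1 = c.(rec X. b.c.X\{a,c})\{a,c} → —c→ m2
  m2 = (rec X. b.c.X\{a,c})\{a,c} → —b→ m3
  m3 = (c.(rec X. b.c.X\{a,c})\{a,c})\{a,c} → ∅
LTS(Q): 4 reachable states
  n0 = rec X. b.c.(0 + X\{a,c}) → —b→ n1
  n1 = c.(0 + (rec X. b.c.(0 + X\{a,c}))\{a,c}) → —c→ n2
  n2 = 0 + (rec X. b.c.(0 + X\{a,c}))\{a,c} → —b→ n3
  n3 = (c.(0 + (rec X. b.c.(0 + X\{a,c}))\{a,c}))\{a,c} → ∅
Bisimilarity quotient blocks:
  B0 = {m0, n0}
  B1 = {m1, n1}
  B2 = {m2, n2}
  B3 = {m3, n3}
m0 ∈ B0, n0 ∈ B0 → same block
Bisimilar ⇒ trace-equivalent.

trace-equivalent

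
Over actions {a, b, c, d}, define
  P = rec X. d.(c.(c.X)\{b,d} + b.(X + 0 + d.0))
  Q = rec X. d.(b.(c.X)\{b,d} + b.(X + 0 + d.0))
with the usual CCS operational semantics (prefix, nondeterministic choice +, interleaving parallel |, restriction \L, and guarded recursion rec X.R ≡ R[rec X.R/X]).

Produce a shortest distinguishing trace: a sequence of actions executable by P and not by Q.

dc

Reachable graph of P (6 states):
  u0 = rec X. d.(c.(c.X)\{b,d} + b.(X + 0 + d.0)) :: ··d··> u1
  u1 = c.(c.(rec X. d.(c.(c.X)\{b,d} + b.(X + 0 + d.0))))\{b,d} + b.((rec X. d.(c.(c.X)\{b,d} + b.(X + 0 + d.0))) + 0 + d.0) :: ··b··> u2, ··c··> u3
  u2 = (rec X. d.(c.(c.X)\{b,d} + b.(X + 0 + d.0))) + 0 + d.0 :: ··d··> u1, ··d··> u4
  u3 = (c.(rec X. d.(c.(c.X)\{b,d} + b.(X + 0 + d.0))))\{b,d} :: ··c··> u5
  u4 = 0 :: ·
  u5 = (rec X. d.(c.(c.X)\{b,d} + b.(X + 0 + d.0)))\{b,d} :: ·
Reachable graph of Q (6 states):
  v0 = rec X. d.(b.(c.X)\{b,d} + b.(X + 0 + d.0)) :: ··d··> v1
  v1 = b.(c.(rec X. d.(b.(c.X)\{b,d} + b.(X + 0 + d.0))))\{b,d} + b.((rec X. d.(b.(c.X)\{b,d} + b.(X + 0 + d.0))) + 0 + d.0) :: ··b··> v2, ··b··> v3
  v2 = (c.(rec X. d.(b.(c.X)\{b,d} + b.(X + 0 + d.0))))\{b,d} :: ··c··> v4
  v3 = (rec X. d.(b.(c.X)\{b,d} + b.(X + 0 + d.0))) + 0 + d.0 :: ··d··> v1, ··d··> v5
  v4 = (rec X. d.(b.(c.X)\{b,d} + b.(X + 0 + d.0)))\{b,d} :: ·
  v5 = 0 :: ·
Trace ⟨dc⟩ through P, begin at {u0}:
  [1] d ⇒ {u1}
  [2] c ⇒ {u3}
  ✓ P
Trace ⟨dc⟩ through Q, begin at {v0}:
  [1] d ⇒ {v1}
  [2] c ⇒ ∅ (Q stuck)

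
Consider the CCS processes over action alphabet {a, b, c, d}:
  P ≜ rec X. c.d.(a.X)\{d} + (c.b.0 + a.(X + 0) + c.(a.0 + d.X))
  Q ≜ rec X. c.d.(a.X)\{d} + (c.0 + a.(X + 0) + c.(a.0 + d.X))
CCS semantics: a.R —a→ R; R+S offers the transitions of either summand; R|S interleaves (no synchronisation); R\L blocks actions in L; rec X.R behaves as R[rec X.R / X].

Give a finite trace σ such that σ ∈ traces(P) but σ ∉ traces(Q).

cb

Reachable graph of P (13 states):
  m0 = rec X. c.d.(a.X)\{d} + (c.b.0 + a.(X + 0) + c.(a.0 + d.X)) | -a-> m1, -c-> m2, -c-> m3, -c-> m4
  m1 = (rec X. c.d.(a.X)\{d} + (c.b.0 + a.(X + 0) + c.(a.0 + d.X))) + 0 | -a-> m1, -c-> m2, -c-> m3, -c-> m4
  m2 = a.0 + d.(rec X. c.d.(a.X)\{d} + (c.b.0 + a.(X + 0) + c.(a.0 + d.X))) | -a-> m5, -d-> m0
  m3 = b.0 | -b-> m5
  m4 = d.(a.(rec X. c.d.(a.X)\{d} + (c.b.0 + a.(X + 0) + c.(a.0 + d.X))))\{d} | -d-> m6
  m5 = 0 | ∅
  m6 = (a.(rec X. c.d.(a.X)\{d} + (c.b.0 + a.(X + 0) + c.(a.0 + d.X))))\{d} | -a-> m7
  m7 = (rec X. c.d.(a.X)\{d} + (c.b.0 + a.(X + 0) + c.(a.0 + d.X)))\{d} | -a-> m8, -c-> m10, -c-> m11, -c-> m9
  m8 = ((rec X. c.d.(a.X)\{d} + (c.b.0 + a.(X + 0) + c.(a.0 + d.X))) + 0)\{d} | -a-> m8, -c-> m10, -c-> m11, -c-> m9
  m9 = (a.0 + d.(rec X. c.d.(a.X)\{d} + (c.b.0 + a.(X + 0) + c.(a.0 + d.X))))\{d} | -a-> m12
  m10 = (b.0)\{d} | -b-> m12
  m11 = (d.(a.(rec X. c.d.(a.X)\{d} + (c.b.0 + a.(X + 0) + c.(a.0 + d.X))))\{d})\{d} | ∅
  m12 = 0\{d} | ∅
Reachable graph of Q (11 states):
  n0 = rec X. c.d.(a.X)\{d} + (c.0 + a.(X + 0) + c.(a.0 + d.X)) | -a-> n1, -c-> n2, -c-> n3, -c-> n4
  n1 = (rec X. c.d.(a.X)\{d} + (c.0 + a.(X + 0) + c.(a.0 + d.X))) + 0 | -a-> n1, -c-> n2, -c-> n3, -c-> n4
  n2 = 0 | ∅
  n3 = a.0 + d.(rec X. c.d.(a.X)\{d} + (c.0 + a.(X + 0) + c.(a.0 + d.X))) | -a-> n2, -d-> n0
  n4 = d.(a.(rec X. c.d.(a.X)\{d} + (c.0 + a.(X + 0) + c.(a.0 + d.X))))\{d} | -d-> n5
  n5 = (a.(rec X. c.d.(a.X)\{d} + (c.0 + a.(X + 0) + c.(a.0 + d.X))))\{d} | -a-> n6
  n6 = (rec X. c.d.(a.X)\{d} + (c.0 + a.(X + 0) + c.(a.0 + d.X)))\{d} | -a-> n7, -c-> n10, -c-> n8, -c-> n9
  n7 = ((rec X. c.d.(a.X)\{d} + (c.0 + a.(X + 0) + c.(a.0 + d.X))) + 0)\{d} | -a-> n7, -c-> n10, -c-> n8, -c-> n9
  n8 = (a.0 + d.(rec X. c.d.(a.X)\{d} + (c.0 + a.(X + 0) + c.(a.0 + d.X))))\{d} | -a-> n10
  n9 = (d.(a.(rec X. c.d.(a.X)\{d} + (c.0 + a.(X + 0) + c.(a.0 + d.X))))\{d})\{d} | ∅
  n10 = 0\{d} | ∅
Run σ = ⟨cb⟩ on P: start {m0}
  [1] c ⇒ {m2, m3, m4}
  [2] b ⇒ {m5}
  P completes σ.
Run σ = ⟨cb⟩ on Q: start {n0}
  [1] c ⇒ {n2, n3, n4}
  [2] b ⇒ ∅  — Q cannot continue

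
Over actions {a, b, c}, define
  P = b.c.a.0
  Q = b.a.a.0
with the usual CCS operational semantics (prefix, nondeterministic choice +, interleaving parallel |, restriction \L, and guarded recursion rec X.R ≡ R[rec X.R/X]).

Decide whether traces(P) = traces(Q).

Reachable graph of P (4 states):
  p0 = b.c.a.0 → ··b··> p1
  p1 = c.a.0 → ··c··> p2
  p2 = a.0 → ··a··> p3
  p3 = 0 → deadlocked
Reachable graph of Q (4 states):
  q0 = b.a.a.0 → ··b··> q1
  q1 = a.a.0 → ··a··> q2
  q2 = a.0 → ··a··> q3
  q3 = 0 → deadlocked
Trace ⟨bc⟩ through P, begin at {p0}:
  [1] b ⇒ {p1}
  [2] c ⇒ {p2}
  — P admits the full trace.
Trace ⟨bc⟩ through Q, begin at {q0}:
  [1] b ⇒ {q1}
  [2] c ⇒ ∅  — Q cannot continue

traces(P) ≠ traces(Q) — witness ⟨bc⟩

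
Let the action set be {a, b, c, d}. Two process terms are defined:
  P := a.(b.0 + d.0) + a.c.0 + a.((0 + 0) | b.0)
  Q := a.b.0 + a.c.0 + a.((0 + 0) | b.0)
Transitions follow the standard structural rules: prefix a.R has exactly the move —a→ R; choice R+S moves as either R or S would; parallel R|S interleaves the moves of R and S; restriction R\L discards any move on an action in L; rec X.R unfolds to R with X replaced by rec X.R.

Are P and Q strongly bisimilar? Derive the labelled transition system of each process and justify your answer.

P ≁ Q

LTS(P): 6 reachable states
  u0 = a.(b.0 + d.0) + a.c.0 + a.((0 + 0) | b.0) has moves --a--▸ u1, --a--▸ u2, --a--▸ u3
  u1 = (0 + 0) | b.0 has moves --b--▸ u4
  u2 = b.0 + d.0 has moves --b--▸ u5, --d--▸ u5
  u3 = c.0 has moves --c--▸ u5
  u4 = (0 + 0) | 0 has moves (no moves)
  u5 = 0 has moves (no moves)
LTS(Q): 6 reachable states
  v0 = a.b.0 + a.c.0 + a.((0 + 0) | b.0) has moves --a--▸ v1, --a--▸ v2, --a--▸ v3
  v1 = (0 + 0) | b.0 has moves --b--▸ v4
  v2 = b.0 has moves --b--▸ v5
  v3 = c.0 has moves --c--▸ v5
  v4 = (0 + 0) | 0 has moves (no moves)
  v5 = 0 has moves (no moves)
Bisimilarity quotient blocks:
  B0 = {u0}
  B1 = {u1, v1, v2}
  B2 = {u4, u5, v4, v5}
  B3 = {u2}
  B4 = {u3, v3}
  B5 = {v0}
u0 ∈ B0, v0 ∈ B5 → different blocks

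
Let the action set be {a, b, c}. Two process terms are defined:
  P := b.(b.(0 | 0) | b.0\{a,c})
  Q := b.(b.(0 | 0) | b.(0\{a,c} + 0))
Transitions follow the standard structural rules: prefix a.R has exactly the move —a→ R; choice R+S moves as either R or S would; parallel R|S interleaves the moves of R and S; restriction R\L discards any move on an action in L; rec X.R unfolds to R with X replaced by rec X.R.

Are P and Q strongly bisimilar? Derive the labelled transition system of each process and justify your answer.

YES

P's transition system — 5 states:
  p0 = b.(b.(0 | 0) | b.0\{a,c}) → ··b··> p1
  p1 = b.(0 | 0) | b.0\{a,c} → ··b··> p2, ··b··> p3
  p2 = 0 | 0 | b.0\{a,c} → ··b··> p4
  p3 = b.(0 | 0) | 0\{a,c} → ··b··> p4
  p4 = 0 | 0 | 0\{a,c} → ·
Q's transition system — 5 states:
  q0 = b.(b.(0 | 0) | b.(0\{a,c} + 0)) → ··b··> q1
  q1 = b.(0 | 0) | b.(0\{a,c} + 0) → ··b··> q2, ··b··> q3
  q2 = 0 | 0 | b.(0\{a,c} + 0) → ··b··> q4
  q3 = b.(0 | 0) | (0\{a,c} + 0) → ··b··> q4
  q4 = 0 | 0 | (0\{a,c} + 0) → ·
Partition-refinement fixed point:
  B0 = {p0, q0}
  B1 = {p1, q1}
  B2 = {p2, p3, q2, q3}
  B3 = {p4, q4}
p0 ∈ B0, q0 ∈ B0 → same block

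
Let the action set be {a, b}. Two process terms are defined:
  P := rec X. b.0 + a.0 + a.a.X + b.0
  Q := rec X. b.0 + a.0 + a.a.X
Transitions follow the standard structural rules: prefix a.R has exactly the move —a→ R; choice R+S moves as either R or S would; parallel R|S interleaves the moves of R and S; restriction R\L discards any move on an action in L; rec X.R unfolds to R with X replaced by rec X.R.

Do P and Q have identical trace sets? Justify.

P's transition system — 3 states:
  u0 = rec X. b.0 + a.0 + a.a.X + b.0 :: --a--▸ u1, --a--▸ u2, --b--▸ u1
  u1 = 0 :: ·
  u2 = a.(rec X. b.0 + a.0 + a.a.X + b.0) :: --a--▸ u0
Q's transition system — 3 states:
  v0 = rec X. b.0 + a.0 + a.a.X :: --a--▸ v1, --a--▸ v2, --b--▸ v1
  v1 = 0 :: ·
  v2 = a.(rec X. b.0 + a.0 + a.a.X) :: --a--▸ v0
Bisimilarity quotient blocks:
  B0 = {u0, v0}
  B1 = {u1, v1}
  B2 = {u2, v2}
u0 ∈ B0, v0 ∈ B0 → same block
Bisimilar ⇒ trace-equivalent.

traces(P) = traces(Q)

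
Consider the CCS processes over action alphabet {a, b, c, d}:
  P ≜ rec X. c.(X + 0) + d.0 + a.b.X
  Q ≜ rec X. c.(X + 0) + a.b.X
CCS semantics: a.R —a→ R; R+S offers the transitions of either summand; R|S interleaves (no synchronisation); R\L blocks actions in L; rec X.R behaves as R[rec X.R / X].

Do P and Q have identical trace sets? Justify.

Reachable graph of P (4 states):
  p0 = rec X. c.(X + 0) + d.0 + a.b.X | --a--▸ p1, --c--▸ p2, --d--▸ p3
  p1 = b.(rec X. c.(X + 0) + d.0 + a.b.X) | --b--▸ p0
  p2 = (rec X. c.(X + 0) + d.0 + a.b.X) + 0 | --a--▸ p1, --c--▸ p2, --d--▸ p3
  p3 = 0 | deadlocked
Reachable graph of Q (3 states):
  q0 = rec X. c.(X + 0) + a.b.X | --a--▸ q1, --c--▸ q2
  q1 = b.(rec X. c.(X + 0) + a.b.X) | --b--▸ q0
  q2 = (rec X. c.(X + 0) + a.b.X) + 0 | --a--▸ q1, --c--▸ q2
Trace ⟨d⟩ through P, begin at {p0}:
  step 1 (d): {p3}
  ✓ P
Trace ⟨d⟩ through Q, begin at {q0}:
  step 1 (d): no successor for Q

trace-distinct — witness ⟨d⟩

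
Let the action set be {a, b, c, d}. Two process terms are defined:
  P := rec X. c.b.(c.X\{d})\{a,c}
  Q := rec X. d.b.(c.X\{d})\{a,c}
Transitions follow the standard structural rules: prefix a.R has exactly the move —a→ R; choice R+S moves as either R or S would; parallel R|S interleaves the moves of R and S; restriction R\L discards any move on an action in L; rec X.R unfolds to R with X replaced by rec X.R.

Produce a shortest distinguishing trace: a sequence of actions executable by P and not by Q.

P's transition system — 3 states:
  m0 = rec X. c.b.(c.X\{d})\{a,c} | —c→ m1
  m1 = b.(c.(rec X. c.b.(c.X\{d})\{a,c})\{d})\{a,c} | —b→ m2
  m2 = (c.(rec X. c.b.(c.X\{d})\{a,c})\{d})\{a,c} | (no moves)
Q's transition system — 3 states:
  n0 = rec X. d.b.(c.X\{d})\{a,c} | —d→ n1
  n1 = b.(c.(rec X. d.b.(c.X\{d})\{a,c})\{d})\{a,c} | —b→ n2
  n2 = (c.(rec X. d.b.(c.X\{d})\{a,c})\{d})\{a,c} | (no moves)
Run σ = ⟨c⟩ on P: start {m0}
  [1] c ⇒ {m1}
  — P admits the full trace.
Run σ = ⟨c⟩ on Q: start {n0}
  [1] c ⇒ ∅ (Q stuck)

c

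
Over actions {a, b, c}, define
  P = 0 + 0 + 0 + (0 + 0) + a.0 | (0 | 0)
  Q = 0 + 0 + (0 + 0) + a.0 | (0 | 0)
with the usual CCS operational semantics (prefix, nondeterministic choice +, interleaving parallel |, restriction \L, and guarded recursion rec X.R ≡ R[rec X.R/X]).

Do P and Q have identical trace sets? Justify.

traces(P) = traces(Q)

Reachable graph of P (2 states):
  p0 = 0 + 0 + 0 + (0 + 0) + a.0 | (0 | 0) | --a--▸ p1
  p1 = 0 | (0 | 0) | stopped
Reachable graph of Q (2 states):
  q0 = 0 + 0 + (0 + 0) + a.0 | (0 | 0) | --a--▸ q1
  q1 = 0 | (0 | 0) | stopped
Coarsest stable partition (strong bisimilarity classes):
  B0 = {p0, q0}
  B1 = {p1, q1}
p0 ∈ B0, q0 ∈ B0 → same block
Bisimilar ⇒ trace-equivalent.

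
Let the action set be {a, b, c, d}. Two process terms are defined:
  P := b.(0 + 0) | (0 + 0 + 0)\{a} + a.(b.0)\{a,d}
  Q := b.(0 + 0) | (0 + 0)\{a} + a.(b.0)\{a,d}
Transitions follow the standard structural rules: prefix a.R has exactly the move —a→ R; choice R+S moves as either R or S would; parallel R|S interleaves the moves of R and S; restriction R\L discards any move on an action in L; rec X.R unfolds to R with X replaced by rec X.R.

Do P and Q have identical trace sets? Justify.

trace-equivalent

P's transition system — 4 states:
  p0 = b.(0 + 0) | (0 + 0 + 0)\{a} + a.(b.0)\{a,d} has moves —a→ p1, —b→ p2
  p1 = (b.0)\{a,d} has moves —b→ p3
  p2 = (0 + 0) | (0 + 0 + 0)\{a} has moves ∅
  p3 = 0\{a,d} has moves ∅
Q's transition system — 4 states:
  q0 = b.(0 + 0) | (0 + 0)\{a} + a.(b.0)\{a,d} has moves —a→ q1, —b→ q2
  q1 = (b.0)\{a,d} has moves —b→ q3
  q2 = (0 + 0) | (0 + 0)\{a} has moves ∅
  q3 = 0\{a,d} has moves ∅
Partition-refinement fixed point:
  B0 = {p0, q0}
  B1 = {p2, p3, q2, q3}
  B2 = {p1, q1}
p0 ∈ B0, q0 ∈ B0 → same block
Bisimilar ⇒ trace-equivalent.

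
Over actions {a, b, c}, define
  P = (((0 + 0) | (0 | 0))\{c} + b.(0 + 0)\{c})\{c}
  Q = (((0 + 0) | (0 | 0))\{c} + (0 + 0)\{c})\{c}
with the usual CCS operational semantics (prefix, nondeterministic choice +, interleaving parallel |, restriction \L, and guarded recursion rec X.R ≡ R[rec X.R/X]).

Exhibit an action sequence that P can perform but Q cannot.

b

LTS(P): 2 reachable states
  s0 = (((0 + 0) | (0 | 0))\{c} + b.(0 + 0)\{c})\{c} → ··b··> s1
  s1 = (0 + 0)\{c}\{c} → ·
LTS(Q): 1 reachable states
  t0 = (((0 + 0) | (0 | 0))\{c} + (0 + 0)\{c})\{c} → ·
Run σ = ⟨b⟩ on P: start {s0}
  after b @ step 1: {s1}
  ✓ P
Run σ = ⟨b⟩ on Q: start {t0}
  after b @ step 1: ∅ (Q stuck)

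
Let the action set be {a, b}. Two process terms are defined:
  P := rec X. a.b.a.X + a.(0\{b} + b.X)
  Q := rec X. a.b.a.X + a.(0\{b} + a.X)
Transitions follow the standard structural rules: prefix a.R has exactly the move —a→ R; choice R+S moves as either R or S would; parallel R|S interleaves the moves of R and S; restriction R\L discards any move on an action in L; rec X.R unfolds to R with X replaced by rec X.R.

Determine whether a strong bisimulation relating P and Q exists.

not bisimilar

LTS(P): 4 reachable states
  s0 = rec X. a.b.a.X + a.(0\{b} + b.X) | -a-> s1, -a-> s2
  s1 = 0\{b} + b.(rec X. a.b.a.X + a.(0\{b} + b.X)) | -b-> s0
  s2 = b.a.(rec X. a.b.a.X + a.(0\{b} + b.X)) | -b-> s3
  s3 = a.(rec X. a.b.a.X + a.(0\{b} + b.X)) | -a-> s0
LTS(Q): 4 reachable states
  t0 = rec X. a.b.a.X + a.(0\{b} + a.X) | -a-> t1, -a-> t2
  t1 = 0\{b} + a.(rec X. a.b.a.X + a.(0\{b} + a.X)) | -a-> t0
  t2 = b.a.(rec X. a.b.a.X + a.(0\{b} + a.X)) | -b-> t3
  t3 = a.(rec X. a.b.a.X + a.(0\{b} + a.X)) | -a-> t0
Coarsest stable partition (strong bisimilarity classes):
  B0 = {s0}
  B1 = {s1}
  B2 = {s2}
  B3 = {s3}
  B4 = {t0}
  B5 = {t1, t3}
  B6 = {t2}
s0 ∈ B0, t0 ∈ B4 → different blocks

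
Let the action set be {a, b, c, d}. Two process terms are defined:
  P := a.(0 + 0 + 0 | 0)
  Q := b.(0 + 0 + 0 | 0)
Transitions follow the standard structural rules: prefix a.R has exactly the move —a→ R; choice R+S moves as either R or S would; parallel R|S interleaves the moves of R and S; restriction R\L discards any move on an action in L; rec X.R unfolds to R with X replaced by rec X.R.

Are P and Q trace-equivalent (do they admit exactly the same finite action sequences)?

traces(P) ≠ traces(Q) — witness ⟨a⟩

P's transition system — 2 states:
  u0 = a.(0 + 0 + 0 | 0) | ··a··> u1
  u1 = 0 + 0 + 0 | 0 | deadlocked
Q's transition system — 2 states:
  v0 = b.(0 + 0 + 0 | 0) | ··b··> v1
  v1 = 0 + 0 + 0 | 0 | deadlocked
Run σ = ⟨a⟩ on P: start {u0}
  [1] a ⇒ {u1}
  P completes σ.
Run σ = ⟨a⟩ on Q: start {v0}
  [1] a ⇒ no successor for Q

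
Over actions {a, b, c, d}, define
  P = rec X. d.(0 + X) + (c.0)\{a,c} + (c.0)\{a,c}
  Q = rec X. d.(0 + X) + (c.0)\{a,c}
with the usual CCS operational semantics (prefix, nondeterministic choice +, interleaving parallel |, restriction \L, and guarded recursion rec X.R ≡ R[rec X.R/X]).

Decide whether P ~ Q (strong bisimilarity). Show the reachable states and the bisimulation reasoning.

P ~ Q

P's transition system — 2 states:
  u0 = rec X. d.(0 + X) + (c.0)\{a,c} + (c.0)\{a,c} :: ··d··> u1
  u1 = 0 + (rec X. d.(0 + X) + (c.0)\{a,c} + (c.0)\{a,c}) :: ··d··> u1
Q's transition system — 2 states:
  v0 = rec X. d.(0 + X) + (c.0)\{a,c} :: ··d··> v1
  v1 = 0 + (rec X. d.(0 + X) + (c.0)\{a,c}) :: ··d··> v1
Partition-refinement fixed point:
  B0 = {u0, u1, v0, v1}
u0 ∈ B0, v0 ∈ B0 → same block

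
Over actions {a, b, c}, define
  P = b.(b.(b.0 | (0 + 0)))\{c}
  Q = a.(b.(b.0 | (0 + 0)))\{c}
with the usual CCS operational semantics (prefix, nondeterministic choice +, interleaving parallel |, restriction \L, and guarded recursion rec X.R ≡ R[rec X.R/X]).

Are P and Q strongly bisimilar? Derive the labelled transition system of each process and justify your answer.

Reachable graph of P (4 states):
  p0 = b.(b.(b.0 | (0 + 0)))\{c} :: --b--▸ p1
  p1 = (b.(b.0 | (0 + 0)))\{c} :: --b--▸ p2
  p2 = (b.0 | (0 + 0))\{c} :: --b--▸ p3
  p3 = (0 | (0 + 0))\{c} :: (no moves)
Reachable graph of Q (4 states):
  q0 = a.(b.(b.0 | (0 + 0)))\{c} :: --a--▸ q1
  q1 = (b.(b.0 | (0 + 0)))\{c} :: --b--▸ q2
  q2 = (b.0 | (0 + 0))\{c} :: --b--▸ q3
  q3 = (0 | (0 + 0))\{c} :: (no moves)
Partition-refinement fixed point:
  B0 = {p0}
  B1 = {p1, q1}
  B2 = {p2, q2}
  B3 = {p3, q3}
  B4 = {q0}
p0 ∈ B0, q0 ∈ B4 → different blocks

not bisimilar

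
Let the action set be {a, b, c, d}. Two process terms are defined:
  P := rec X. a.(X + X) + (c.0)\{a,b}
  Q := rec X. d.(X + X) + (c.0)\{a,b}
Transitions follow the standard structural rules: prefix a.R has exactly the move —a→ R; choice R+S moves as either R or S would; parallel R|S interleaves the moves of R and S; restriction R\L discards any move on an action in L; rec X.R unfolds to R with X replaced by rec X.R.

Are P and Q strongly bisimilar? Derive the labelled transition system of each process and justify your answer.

LTS(P): 3 reachable states
  p0 = rec X. a.(X + X) + (c.0)\{a,b} has moves ··a··> p1, ··c··> p2
  p1 = (rec X. a.(X + X) + (c.0)\{a,b}) + (rec X. a.(X + X) + (c.0)\{a,b}) has moves ··a··> p1, ··c··> p2
  p2 = 0\{a,b} has moves deadlocked
LTS(Q): 3 reachable states
  q0 = rec X. d.(X + X) + (c.0)\{a,b} has moves ··c··> q1, ··d··> q2
  q1 = 0\{a,b} has moves deadlocked
  q2 = (rec X. d.(X + X) + (c.0)\{a,b}) + (rec X. d.(X + X) + (c.0)\{a,b}) has moves ··c··> q1, ··d··> q2
Coarsest stable partition (strong bisimilarity classes):
  B0 = {p0, p1}
  B1 = {p2, q1}
  B2 = {q0, q2}
p0 ∈ B0, q0 ∈ B2 → different blocks

not bisimilar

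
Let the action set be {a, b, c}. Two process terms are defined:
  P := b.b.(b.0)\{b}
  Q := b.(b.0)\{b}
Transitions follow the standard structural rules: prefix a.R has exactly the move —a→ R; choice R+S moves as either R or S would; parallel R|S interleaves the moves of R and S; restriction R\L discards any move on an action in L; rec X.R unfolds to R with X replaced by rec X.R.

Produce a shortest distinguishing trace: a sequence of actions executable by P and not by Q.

bb

Reachable graph of P (3 states):
  p0 = b.b.(b.0)\{b} → =b=> p1
  p1 = b.(b.0)\{b} → =b=> p2
  p2 = (b.0)\{b} → ∅
Reachable graph of Q (2 states):
  q0 = b.(b.0)\{b} → =b=> q1
  q1 = (b.0)\{b} → ∅
Trace ⟨bb⟩ through P, begin at {p0}:
  after b @ step 1: {p1}
  after b @ step 2: {p2}
  ✓ P
Trace ⟨bb⟩ through Q, begin at {q0}:
  after b @ step 1: {q1}
  after b @ step 2: ∅ (Q stuck)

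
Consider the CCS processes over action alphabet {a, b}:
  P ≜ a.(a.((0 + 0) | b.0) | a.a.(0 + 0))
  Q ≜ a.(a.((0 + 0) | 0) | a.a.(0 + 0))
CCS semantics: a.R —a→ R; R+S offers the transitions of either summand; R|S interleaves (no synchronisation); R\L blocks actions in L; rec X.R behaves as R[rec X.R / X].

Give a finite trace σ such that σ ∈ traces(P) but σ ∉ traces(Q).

aab

LTS(P): 10 reachable states
  p0 = a.(a.((0 + 0) | b.0) | a.a.(0 + 0)) → --a--▸ p1
  p1 = a.((0 + 0) | b.0) | a.a.(0 + 0) → --a--▸ p2, --a--▸ p3
  p2 = (0 + 0) | b.0 | a.a.(0 + 0) → --a--▸ p4, --b--▸ p5
  p3 = a.((0 + 0) | b.0) | a.(0 + 0) → --a--▸ p4, --a--▸ p6
  p4 = (0 + 0) | b.0 | a.(0 + 0) → --a--▸ p7, --b--▸ p8
  p5 = (0 + 0) | 0 | a.a.(0 + 0) → --a--▸ p8
  p6 = a.((0 + 0) | b.0) | (0 + 0) → --a--▸ p7
  p7 = (0 + 0) | b.0 | (0 + 0) → --b--▸ p9
  p8 = (0 + 0) | 0 | a.(0 + 0) → --a--▸ p9
  p9 = (0 + 0) | 0 | (0 + 0) → ∅
LTS(Q): 7 reachable states
  q0 = a.(a.((0 + 0) | 0) | a.a.(0 + 0)) → --a--▸ q1
  q1 = a.((0 + 0) | 0) | a.a.(0 + 0) → --a--▸ q2, --a--▸ q3
  q2 = (0 + 0) | 0 | a.a.(0 + 0) → --a--▸ q4
  q3 = a.((0 + 0) | 0) | a.(0 + 0) → --a--▸ q4, --a--▸ q5
  q4 = (0 + 0) | 0 | a.(0 + 0) → --a--▸ q6
  q5 = a.((0 + 0) | 0) | (0 + 0) → --a--▸ q6
  q6 = (0 + 0) | 0 | (0 + 0) → ∅
Run σ = ⟨aab⟩ on P: start {p0}
  after a @ step 1: {p1}
  after a @ step 2: {p2, p3}
  after b @ step 3: {p5}
  — P admits the full trace.
Run σ = ⟨aab⟩ on Q: start {q0}
  after a @ step 1: {q1}
  after a @ step 2: {q2, q3}
  after b @ step 3: no successor for Q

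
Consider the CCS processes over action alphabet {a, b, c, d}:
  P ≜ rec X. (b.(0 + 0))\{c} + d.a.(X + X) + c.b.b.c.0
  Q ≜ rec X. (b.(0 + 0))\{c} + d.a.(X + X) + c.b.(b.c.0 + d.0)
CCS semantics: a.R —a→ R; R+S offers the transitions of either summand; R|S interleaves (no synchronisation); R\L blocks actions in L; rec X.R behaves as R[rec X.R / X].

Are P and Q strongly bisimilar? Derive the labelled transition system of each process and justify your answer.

LTS(P): 8 reachable states
  p0 = rec X. (b.(0 + 0))\{c} + d.a.(X + X) + c.b.b.c.0 → --b--▸ p1, --c--▸ p2, --d--▸ p3
  p1 = (0 + 0)\{c} → ·
  p2 = b.b.c.0 → --b--▸ p4
  p3 = a.((rec X. (b.(0 + 0))\{c} + d.a.(X + X) + c.b.b.c.0) + (rec X. (b.(0 + 0))\{c} + d.a.(X + X) + c.b.b.c.0)) → --a--▸ p5
  p4 = b.c.0 → --b--▸ p6
  p5 = (rec X. (b.(0 + 0))\{c} + d.a.(X + X) + c.b.b.c.0) + (rec X. (b.(0 + 0))\{c} + d.a.(X + X) + c.b.b.c.0) → --b--▸ p1, --c--▸ p2, --d--▸ p3
  p6 = c.0 → --c--▸ p7
  p7 = 0 → ·
LTS(Q): 8 reachable states
  q0 = rec X. (b.(0 + 0))\{c} + d.a.(X + X) + c.b.(b.c.0 + d.0) → --b--▸ q1, --c--▸ q2, --d--▸ q3
  q1 = (0 + 0)\{c} → ·
  q2 = b.(b.c.0 + d.0) → --b--▸ q4
  q3 = a.((rec X. (b.(0 + 0))\{c} + d.a.(X + X) + c.b.(b.c.0 + d.0)) + (rec X. (b.(0 + 0))\{c} + d.a.(X + X) + c.b.(b.c.0 + d.0))) → --a--▸ q5
  q4 = b.c.0 + d.0 → --b--▸ q6, --d--▸ q7
  q5 = (rec X. (b.(0 + 0))\{c} + d.a.(X + X) + c.b.(b.c.0 + d.0)) + (rec X. (b.(0 + 0))\{c} + d.a.(X + X) + c.b.(b.c.0 + d.0)) → --b--▸ q1, --c--▸ q2, --d--▸ q3
  q6 = c.0 → --c--▸ q7
  q7 = 0 → ·
Coarsest stable partition (strong bisimilarity classes):
  B0 = {p0, p5}
  B1 = {p3}
  B2 = {p2}
  B3 = {p4}
  B4 = {p6, q6}
  B5 = {p1, p7, q1, q7}
  B6 = {q0, q5}
  B7 = {q2}
  B8 = {q4}
  B9 = {q3}
p0 ∈ B0, q0 ∈ B6 → different blocks

not bisimilar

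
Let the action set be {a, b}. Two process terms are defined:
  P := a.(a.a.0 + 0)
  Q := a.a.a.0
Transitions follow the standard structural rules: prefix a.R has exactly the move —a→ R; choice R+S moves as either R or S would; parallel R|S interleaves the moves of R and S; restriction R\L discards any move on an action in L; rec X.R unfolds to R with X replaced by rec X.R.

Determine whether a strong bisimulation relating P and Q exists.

P's transition system — 4 states:
  m0 = a.(a.a.0 + 0) → —a→ m1
  m1 = a.a.0 + 0 → —a→ m2
  m2 = a.0 → —a→ m3
  m3 = 0 → stopped
Q's transition system — 4 states:
  n0 = a.a.a.0 → —a→ n1
  n1 = a.a.0 → —a→ n2
  n2 = a.0 → —a→ n3
  n3 = 0 → stopped
Coarsest stable partition (strong bisimilarity classes):
  B0 = {m0, n0}
  B1 = {m1, n1}
  B2 = {m2, n2}
  B3 = {m3, n3}
m0 ∈ B0, n0 ∈ B0 → same block

YES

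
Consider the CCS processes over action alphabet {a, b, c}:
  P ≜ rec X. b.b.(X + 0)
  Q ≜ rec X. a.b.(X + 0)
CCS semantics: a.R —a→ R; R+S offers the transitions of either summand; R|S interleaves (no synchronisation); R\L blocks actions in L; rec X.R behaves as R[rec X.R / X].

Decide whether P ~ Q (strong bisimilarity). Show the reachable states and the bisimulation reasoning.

P ≁ Q

P's transition system — 3 states:
  m0 = rec X. b.b.(X + 0) → =b=> m1
  m1 = b.((rec X. b.b.(X + 0)) + 0) → =b=> m2
  m2 = (rec X. b.b.(X + 0)) + 0 → =b=> m1
Q's transition system — 3 states:
  n0 = rec X. a.b.(X + 0) → =a=> n1
  n1 = b.((rec X. a.b.(X + 0)) + 0) → =b=> n2
  n2 = (rec X. a.b.(X + 0)) + 0 → =a=> n1
Partition-refinement fixed point:
  B0 = {m0, m1, m2}
  B1 = {n0, n2}
  B2 = {n1}
m0 ∈ B0, n0 ∈ B1 → different blocks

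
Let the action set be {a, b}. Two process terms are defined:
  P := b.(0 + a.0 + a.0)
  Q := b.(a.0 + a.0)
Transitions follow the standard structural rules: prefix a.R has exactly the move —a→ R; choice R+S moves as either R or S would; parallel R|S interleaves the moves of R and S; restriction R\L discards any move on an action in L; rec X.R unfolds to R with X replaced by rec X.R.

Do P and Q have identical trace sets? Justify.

traces(P) = traces(Q)

Reachable graph of P (3 states):
  p0 = b.(0 + a.0 + a.0) → —b→ p1
  p1 = 0 + a.0 + a.0 → —a→ p2
  p2 = 0 → (no moves)
Reachable graph of Q (3 states):
  q0 = b.(a.0 + a.0) → —b→ q1
  q1 = a.0 + a.0 → —a→ q2
  q2 = 0 → (no moves)
Bisimilarity quotient blocks:
  B0 = {p0, q0}
  B1 = {p1, q1}
  B2 = {p2, q2}
p0 ∈ B0, q0 ∈ B0 → same block
Bisimilar ⇒ trace-equivalent.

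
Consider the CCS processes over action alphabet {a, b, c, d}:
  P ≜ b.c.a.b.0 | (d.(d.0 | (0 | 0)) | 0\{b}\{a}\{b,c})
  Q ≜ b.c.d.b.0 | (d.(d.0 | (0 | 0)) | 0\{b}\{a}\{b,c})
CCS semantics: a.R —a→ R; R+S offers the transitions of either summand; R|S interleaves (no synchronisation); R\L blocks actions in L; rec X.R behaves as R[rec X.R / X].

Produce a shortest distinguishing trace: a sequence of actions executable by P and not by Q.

Reachable graph of P (15 states):
  u0 = b.c.a.b.0 | (d.(d.0 | (0 | 0)) | 0\{b}\{a}\{b,c}) has moves ··b··> u1, ··d··> u2
  u1 = c.a.b.0 | (d.(d.0 | (0 | 0)) | 0\{b}\{a}\{b,c}) has moves ··c··> u3, ··d··> u4
  u2 = b.c.a.b.0 | (d.0 | (0 | 0) | 0\{b}\{a}\{b,c}) has moves ··b··> u4, ··d··> u5
  u3 = a.b.0 | (d.(d.0 | (0 | 0)) | 0\{b}\{a}\{b,c}) has moves ··a··> u6, ··d··> u7
  u4 = c.a.b.0 | (d.0 | (0 | 0) | 0\{b}\{a}\{b,c}) has moves ··c··> u7, ··d··> u8
  u5 = b.c.a.b.0 | (0 | (0 | 0) | 0\{b}\{a}\{b,c}) has moves ··b··> u8
  u6 = b.0 | (d.(d.0 | (0 | 0)) | 0\{b}\{a}\{b,c}) has moves ··b··> u9, ··d··> u10
  u7 = a.b.0 | (d.0 | (0 | 0) | 0\{b}\{a}\{b,c}) has moves ··a··> u10, ··d··> u11
  u8 = c.a.b.0 | (0 | (0 | 0) | 0\{b}\{a}\{b,c}) has moves ··c··> u11
  u9 = 0 | (d.(d.0 | (0 | 0)) | 0\{b}\{a}\{b,c}) has moves ··d··> u12
  u10 = b.0 | (d.0 | (0 | 0) | 0\{b}\{a}\{b,c}) has moves ··b··> u12, ··d··> u13
  u11 = a.b.0 | (0 | (0 | 0) | 0\{b}\{a}\{b,c}) has moves ··a··> u13
  u12 = 0 | (d.0 | (0 | 0) | 0\{b}\{a}\{b,c}) has moves ··d··> u14
  u13 = b.0 | (0 | (0 | 0) | 0\{b}\{a}\{b,c}) has moves ··b··> u14
  u14 = 0 | (0 | (0 | 0) | 0\{b}\{a}\{b,c}) has moves stopped
Reachable graph of Q (15 states):
  v0 = b.c.d.b.0 | (d.(d.0 | (0 | 0)) | 0\{b}\{a}\{b,c}) has moves ··b··> v1, ··d··> v2
  v1 = c.d.b.0 | (d.(d.0 | (0 | 0)) | 0\{b}\{a}\{b,c}) has moves ··c··> v3, ··d··> v4
  v2 = b.c.d.b.0 | (d.0 | (0 | 0) | 0\{b}\{a}\{b,c}) has moves ··b··> v4, ··d··> v5
  v3 = d.b.0 | (d.(d.0 | (0 | 0)) | 0\{b}\{a}\{b,c}) has moves ··d··> v6, ··d··> v7
  v4 = c.d.b.0 | (d.0 | (0 | 0) | 0\{b}\{a}\{b,c}) has moves ··c··> v7, ··d··> v8
  v5 = b.c.d.b.0 | (0 | (0 | 0) | 0\{b}\{a}\{b,c}) has moves ··b··> v8
  v6 = b.0 | (d.(d.0 | (0 | 0)) | 0\{b}\{a}\{b,c}) has moves ··b··> v9, ··d··> v10
  v7 = d.b.0 | (d.0 | (0 | 0) | 0\{b}\{a}\{b,c}) has moves ··d··> v10, ··d··> v11
  v8 = c.d.b.0 | (0 | (0 | 0) | 0\{b}\{a}\{b,c}) has moves ··c··> v11
  v9 = 0 | (d.(d.0 | (0 | 0)) | 0\{b}\{a}\{b,c}) has moves ··d··> v12
  v10 = b.0 | (d.0 | (0 | 0) | 0\{b}\{a}\{b,c}) has moves ··b··> v12, ··d··> v13
  v11 = d.b.0 | (0 | (0 | 0) | 0\{b}\{a}\{b,c}) has moves ··d··> v13
  v12 = 0 | (d.0 | (0 | 0) | 0\{b}\{a}\{b,c}) has moves ··d··> v14
  v13 = b.0 | (0 | (0 | 0) | 0\{b}\{a}\{b,c}) has moves ··b··> v14
  v14 = 0 | (0 | (0 | 0) | 0\{b}\{a}\{b,c}) has moves stopped
Trace ⟨bca⟩ through P, begin at {u0}:
  after b @ step 1: {u1}
  after c @ step 2: {u3}
  after a @ step 3: {u6}
  P completes σ.
Trace ⟨bca⟩ through Q, begin at {v0}:
  after b @ step 1: {v1}
  after c @ step 2: {v3}
  after a @ step 3: no successor for Q

bca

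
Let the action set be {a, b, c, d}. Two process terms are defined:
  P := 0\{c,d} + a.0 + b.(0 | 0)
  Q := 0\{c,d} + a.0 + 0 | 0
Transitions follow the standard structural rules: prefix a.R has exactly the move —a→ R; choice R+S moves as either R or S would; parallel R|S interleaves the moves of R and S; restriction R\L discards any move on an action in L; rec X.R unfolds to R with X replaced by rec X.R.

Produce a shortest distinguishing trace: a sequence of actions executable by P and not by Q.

b

P's transition system — 3 states:
  s0 = 0\{c,d} + a.0 + b.(0 | 0) ⊢ --a--▸ s1, --b--▸ s2
  s1 = 0 ⊢ deadlocked
  s2 = 0 | 0 ⊢ deadlocked
Q's transition system — 2 states:
  t0 = 0\{c,d} + a.0 + 0 | 0 ⊢ --a--▸ t1
  t1 = 0 ⊢ deadlocked
Executing b from P (initial set {s0}):
  [1] b ⇒ {s2}
  P completes σ.
Executing b from Q (initial set {t0}):
  [1] b ⇒ no successor for Q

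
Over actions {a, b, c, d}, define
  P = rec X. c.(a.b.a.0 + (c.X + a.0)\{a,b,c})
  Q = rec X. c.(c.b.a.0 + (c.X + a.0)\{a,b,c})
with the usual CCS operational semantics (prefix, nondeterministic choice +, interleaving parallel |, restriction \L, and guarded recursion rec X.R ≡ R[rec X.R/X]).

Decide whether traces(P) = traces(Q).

P's transition system — 5 states:
  s0 = rec X. c.(a.b.a.0 + (c.X + a.0)\{a,b,c}) → =c=> s1
  s1 = a.b.a.0 + (c.(rec X. c.(a.b.a.0 + (c.X + a.0)\{a,b,c})) + a.0)\{a,b,c} → =a=> s2
  s2 = b.a.0 → =b=> s3
  s3 = a.0 → =a=> s4
  s4 = 0 → stopped
Q's transition system — 5 states:
  t0 = rec X. c.(c.b.a.0 + (c.X + a.0)\{a,b,c}) → =c=> t1
  t1 = c.b.a.0 + (c.(rec X. c.(c.b.a.0 + (c.X + a.0)\{a,b,c})) + a.0)\{a,b,c} → =c=> t2
  t2 = b.a.0 → =b=> t3
  t3 = a.0 → =a=> t4
  t4 = 0 → stopped
Executing ca from P (initial set {s0}):
  after c @ step 1: {s1}
  after a @ step 2: {s2}
  ✓ P
Executing ca from Q (initial set {t0}):
  after c @ step 1: {t1}
  after a @ step 2: ∅  — Q cannot continue

traces(P) ≠ traces(Q) — witness ⟨ca⟩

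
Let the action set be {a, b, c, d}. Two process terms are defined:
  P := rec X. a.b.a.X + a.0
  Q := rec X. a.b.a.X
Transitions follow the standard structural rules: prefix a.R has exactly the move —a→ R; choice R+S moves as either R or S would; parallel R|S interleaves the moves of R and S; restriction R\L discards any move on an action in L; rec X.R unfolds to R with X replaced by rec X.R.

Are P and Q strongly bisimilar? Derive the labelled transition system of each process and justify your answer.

Reachable graph of P (4 states):
  s0 = rec X. a.b.a.X + a.0 → -a-> s1, -a-> s2
  s1 = 0 → stopped
  s2 = b.a.(rec X. a.b.a.X + a.0) → -b-> s3
  s3 = a.(rec X. a.b.a.X + a.0) → -a-> s0
Reachable graph of Q (3 states):
  t0 = rec X. a.b.a.X → -a-> t1
  t1 = b.a.(rec X. a.b.a.X) → -b-> t2
  t2 = a.(rec X. a.b.a.X) → -a-> t0
Coarsest stable partition (strong bisimilarity classes):
  B0 = {s0}
  B1 = {s1}
  B2 = {s2}
  B3 = {s3}
  B4 = {t0}
  B5 = {t1}
  B6 = {t2}
s0 ∈ B0, t0 ∈ B4 → different blocks

NO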